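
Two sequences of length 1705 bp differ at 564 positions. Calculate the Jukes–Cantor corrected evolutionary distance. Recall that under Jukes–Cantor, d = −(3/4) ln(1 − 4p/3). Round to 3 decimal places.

p = 564/1705 ≈ 0.330792.
d = −(3/4) ln(1 − 4p/3) = −0.75 ln(1 − 0.441056) = −0.75 ln(0.558944)
  = −0.75 × (-0.581706) = 0.436280 substitutions/site.

0.436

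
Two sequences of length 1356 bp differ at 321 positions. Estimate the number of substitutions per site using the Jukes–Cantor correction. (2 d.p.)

p = 321/1356 ≈ 0.236726.
d = −(3/4) ln(1 − 4p/3) = −0.75 ln(1 − 0.315635) = −0.75 ln(0.684365)
  = −0.75 × (-0.379264) = 0.284448 substitutions/site.

0.28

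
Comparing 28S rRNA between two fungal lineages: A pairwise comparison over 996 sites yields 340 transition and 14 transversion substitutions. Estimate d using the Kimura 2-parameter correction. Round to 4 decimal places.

P = 340/996 ≈ 0.341365 and Q = 14/996 ≈ 0.014056.
Under the Kimura two-parameter model, d = −½ ln(1 − 2P − Q) − ¼ ln(1 − 2Q).
1 − 2P − Q = 0.303214, giving −½ ln(0.303214) = 0.596658.
1 − 2Q = 0.971888, giving −¼ ln(0.971888) = 0.007129.
d = 0.596658 + 0.007129 = 0.603787.

0.6038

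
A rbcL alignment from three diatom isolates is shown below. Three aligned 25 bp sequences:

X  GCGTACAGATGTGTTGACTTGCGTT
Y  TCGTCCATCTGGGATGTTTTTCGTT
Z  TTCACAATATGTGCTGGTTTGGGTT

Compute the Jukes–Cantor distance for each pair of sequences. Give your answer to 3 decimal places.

X–Y: 9/25 sites differ → p = 0.36, d = −0.75 ln(1 − 0.48) = 0.490445 ≈ 0.490.
X–Z: 11/25 sites differ → p = 0.44, d = −0.75 ln(1 − 0.586667) = 0.662626 ≈ 0.663.
Y–Z: 10/25 sites differ → p = 0.4, d = −0.75 ln(1 − 0.533333) = 0.571605 ≈ 0.572.

d(X,Y) = 0.490, d(X,Z) = 0.663, d(Y,Z) = 0.572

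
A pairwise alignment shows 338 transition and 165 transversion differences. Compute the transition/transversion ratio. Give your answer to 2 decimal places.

R = 338/165 = 2.048484… ≈ 2.05 (to 2 d.p.).

2.05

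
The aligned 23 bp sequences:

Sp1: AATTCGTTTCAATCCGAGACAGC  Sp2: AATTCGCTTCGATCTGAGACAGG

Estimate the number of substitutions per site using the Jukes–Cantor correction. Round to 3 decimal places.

The sequences differ at 4 of 23 sites (7, 11, 15, 23), so p = 4/23 ≈ 0.173913.
d = −(3/4) ln(1 − 4p/3) = −0.75 ln(1 − 0.231884) = −0.75 ln(0.768116)
  = −0.75 × (-0.263815) = 0.197861 substitutions/site.

0.198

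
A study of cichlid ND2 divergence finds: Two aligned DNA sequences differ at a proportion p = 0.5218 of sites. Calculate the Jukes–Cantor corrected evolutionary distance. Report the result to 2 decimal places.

d = −(3/4) ln(1 − 4p/3) = −0.75 ln(1 − 0.695733) = −0.75 ln(0.304267)
  = −0.75 × (-1.189850) = 0.892388 substitutions/site.

0.89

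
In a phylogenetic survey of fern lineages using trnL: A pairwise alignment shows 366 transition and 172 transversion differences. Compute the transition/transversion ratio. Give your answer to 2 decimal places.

2.13

R = 366/172 = 2.127906… ≈ 2.13 (to 2 d.p.).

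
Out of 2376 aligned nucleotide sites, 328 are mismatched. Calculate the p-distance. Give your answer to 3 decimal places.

0.138

p = 328/2376 = 0.138047… ≈ 0.138 (to 3 d.p.).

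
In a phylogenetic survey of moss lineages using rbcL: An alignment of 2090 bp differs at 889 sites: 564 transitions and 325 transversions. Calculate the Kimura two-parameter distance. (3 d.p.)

0.687

P = 564/2090 ≈ 0.269856 and Q = 325/2090 ≈ 0.155502.
Under the Kimura two-parameter model, d = −½ ln(1 − 2P − Q) − ¼ ln(1 − 2Q).
1 − 2P − Q = 0.304786, giving −½ ln(0.304786) = 0.594073.
1 − 2Q = 0.688996, giving −¼ ln(0.688996) = 0.093130.
d = 0.594073 + 0.093130 = 0.687203.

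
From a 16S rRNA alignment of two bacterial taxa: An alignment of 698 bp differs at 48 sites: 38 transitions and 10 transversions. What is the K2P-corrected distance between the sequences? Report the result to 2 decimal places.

0.07

P = 38/698 ≈ 0.054441 and Q = 10/698 ≈ 0.014327.
Under the Kimura two-parameter model, d = −½ ln(1 − 2P − Q) − ¼ ln(1 − 2Q).
1 − 2P − Q = 0.876791, giving −½ ln(0.876791) = 0.065743.
1 − 2Q = 0.971346, giving −¼ ln(0.971346) = 0.007268.
d = 0.065743 + 0.007268 = 0.073011.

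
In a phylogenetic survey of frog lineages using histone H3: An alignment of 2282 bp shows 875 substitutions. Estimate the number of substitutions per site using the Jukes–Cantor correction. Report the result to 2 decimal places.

0.54

p = 875/2282 ≈ 0.383436.
d = −(3/4) ln(1 − 4p/3) = −0.75 ln(1 − 0.511248) = −0.75 ln(0.488752)
  = −0.75 × (-0.715900) = 0.536925 substitutions/site.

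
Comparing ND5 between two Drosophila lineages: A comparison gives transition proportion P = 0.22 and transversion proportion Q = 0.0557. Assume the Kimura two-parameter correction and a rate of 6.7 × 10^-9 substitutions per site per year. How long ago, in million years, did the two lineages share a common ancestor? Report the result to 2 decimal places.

Under the Kimura two-parameter model, d = −½ ln(1 − 2P − Q) − ¼ ln(1 − 2Q).
1 − 2P − Q = 0.5043, giving −½ ln(0.5043) = 0.342292.
1 − 2Q = 0.8886, giving −¼ ln(0.8886) = 0.029527.
d = 0.342292 + 0.029527 = 0.371819.
Under a molecular clock d = 2μt, so t = d/(2μ) = 0.371819 / (2 × 6.7 × 10^-9) = 27.75 million years.

27.75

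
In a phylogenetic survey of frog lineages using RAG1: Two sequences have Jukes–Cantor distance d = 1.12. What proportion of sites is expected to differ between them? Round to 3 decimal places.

0.582

p = (3/4)(1 − e^(−4d/3)) = 0.75 × (1 − e^(-1.493333)) = 0.75 × (1 − 0.224623) = 0.581533.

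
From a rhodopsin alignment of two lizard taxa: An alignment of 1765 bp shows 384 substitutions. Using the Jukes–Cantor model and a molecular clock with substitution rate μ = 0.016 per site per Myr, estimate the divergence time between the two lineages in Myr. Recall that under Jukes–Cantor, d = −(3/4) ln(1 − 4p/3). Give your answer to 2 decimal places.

p = 384/1765 ≈ 0.217564.
d = −(3/4) ln(1 − 4p/3) = −0.75 ln(1 − 0.290085) = −0.75 ln(0.709915)
  = −0.75 × (-0.342610) = 0.256958 substitutions/site.
Under a molecular clock d = 2μt, so t = d/(2μ) = 0.256958 / (2 × 0.016) = 8.03 Myr.

8.03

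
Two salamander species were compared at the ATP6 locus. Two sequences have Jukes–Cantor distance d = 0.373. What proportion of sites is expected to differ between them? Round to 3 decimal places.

p = (3/4)(1 − e^(−4d/3)) = 0.75 × (1 − e^(-0.497333)) = 0.75 × (1 − 0.608150) = 0.293888.

0.294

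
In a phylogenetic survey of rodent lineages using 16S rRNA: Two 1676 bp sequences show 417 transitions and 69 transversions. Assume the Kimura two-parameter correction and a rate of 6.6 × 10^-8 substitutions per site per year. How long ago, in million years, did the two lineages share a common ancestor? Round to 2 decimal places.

P = 417/1676 ≈ 0.248807 and Q = 69/1676 ≈ 0.041169.
Under the Kimura two-parameter model, d = −½ ln(1 − 2P − Q) − ¼ ln(1 − 2Q).
1 − 2P − Q = 0.461217, giving −½ ln(0.461217) = 0.386943.
1 − 2Q = 0.917662, giving −¼ ln(0.917662) = 0.021482.
d = 0.386943 + 0.021482 = 0.408425.
Under a molecular clock d = 2μt, so t = d/(2μ) = 0.408425 / (2 × 6.6 × 10^-8) = 3.09 million years.

3.09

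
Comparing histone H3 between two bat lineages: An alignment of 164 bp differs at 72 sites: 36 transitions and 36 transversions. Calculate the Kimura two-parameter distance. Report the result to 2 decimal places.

P = 36/164 ≈ 0.219512 and Q = 36/164 ≈ 0.219512.
Under the Kimura two-parameter model, d = −½ ln(1 − 2P − Q) − ¼ ln(1 − 2Q).
1 − 2P − Q = 0.341464, giving −½ ln(0.341464) = 0.537257.
1 − 2Q = 0.560976, giving −¼ ln(0.560976) = 0.144519.
d = 0.537257 + 0.144519 = 0.681776.

0.68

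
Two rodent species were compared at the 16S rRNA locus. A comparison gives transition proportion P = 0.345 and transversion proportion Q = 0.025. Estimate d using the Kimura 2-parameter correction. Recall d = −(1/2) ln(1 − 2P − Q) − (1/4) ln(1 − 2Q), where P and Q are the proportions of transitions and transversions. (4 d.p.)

0.6405

Under the Kimura two-parameter model, d = −½ ln(1 − 2P − Q) − ¼ ln(1 − 2Q).
1 − 2P − Q = 0.285, giving −½ ln(0.285) = 0.627633.
1 − 2Q = 0.95, giving −¼ ln(0.95) = 0.012823.
d = 0.627633 + 0.012823 = 0.640456.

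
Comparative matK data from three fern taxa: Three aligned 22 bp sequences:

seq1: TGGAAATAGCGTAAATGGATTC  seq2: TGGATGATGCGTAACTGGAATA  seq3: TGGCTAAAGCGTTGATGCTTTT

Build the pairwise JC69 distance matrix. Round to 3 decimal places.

d(seq1,seq2) = 0.414, d(seq1,seq3) = 0.497, d(seq2,seq3) = 0.699

seq1–seq2: 7/22 sites differ → p ≈ 0.318182, d = −0.75 ln(1 − 0.424243) = 0.414052 ≈ 0.414.
seq1–seq3: 8/22 sites differ → p ≈ 0.363636, d = −0.75 ln(1 − 0.484848) = 0.497470 ≈ 0.497.
seq2–seq3: 10/22 sites differ → p ≈ 0.454545, d = −0.75 ln(1 − 0.60606) = 0.698667 ≈ 0.699.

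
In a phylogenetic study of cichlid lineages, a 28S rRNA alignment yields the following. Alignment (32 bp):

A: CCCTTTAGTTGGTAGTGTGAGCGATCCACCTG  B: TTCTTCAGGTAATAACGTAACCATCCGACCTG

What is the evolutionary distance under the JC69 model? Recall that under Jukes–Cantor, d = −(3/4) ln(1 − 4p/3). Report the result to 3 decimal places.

0.657

The sequences differ at 14 of 32 sites, so p = 14/32 = 0.4375.
d = −(3/4) ln(1 − 4p/3) = −0.75 ln(1 − 0.583333) = −0.75 ln(0.416667)
  = −0.75 × (-0.875468) = 0.656601 substitutions/site.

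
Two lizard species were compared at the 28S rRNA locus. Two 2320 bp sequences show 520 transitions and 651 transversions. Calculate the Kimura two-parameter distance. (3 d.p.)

P = 520/2320 ≈ 0.224138 and Q = 651/2320 ≈ 0.280603.
Under the Kimura two-parameter model, d = −½ ln(1 − 2P − Q) − ¼ ln(1 − 2Q).
1 − 2P − Q = 0.271121, giving −½ ln(0.271121) = 0.652595.
1 − 2Q = 0.438794, giving −¼ ln(0.438794) = 0.205931.
d = 0.652595 + 0.205931 = 0.858526.

0.859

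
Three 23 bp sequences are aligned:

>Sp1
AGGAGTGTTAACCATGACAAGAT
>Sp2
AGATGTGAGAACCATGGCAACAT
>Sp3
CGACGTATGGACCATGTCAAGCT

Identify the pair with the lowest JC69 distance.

Sp1 and Sp2

Sp1–Sp2: 6/23 differ, p = 0.261, d = 0.321.
Sp1–Sp3: 8/23 differ, p = 0.348, d = 0.467.
Sp2–Sp3: 8/23 differ, p = 0.348, d = 0.467.
The smallest distance is between Sp1 and Sp2.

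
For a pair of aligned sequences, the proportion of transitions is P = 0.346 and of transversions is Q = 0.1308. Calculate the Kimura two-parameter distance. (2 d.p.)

0.94

Under the Kimura two-parameter model, d = −½ ln(1 − 2P − Q) − ¼ ln(1 − 2Q).
1 − 2P − Q = 0.1772, giving −½ ln(0.1772) = 0.865238.
1 − 2Q = 0.7384, giving −¼ ln(0.7384) = 0.075817.
d = 0.865238 + 0.075817 = 0.941055.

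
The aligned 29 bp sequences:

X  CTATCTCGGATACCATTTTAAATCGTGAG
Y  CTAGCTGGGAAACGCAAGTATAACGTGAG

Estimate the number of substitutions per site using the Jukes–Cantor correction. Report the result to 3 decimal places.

The sequences differ at 10 of 29 sites (4, 7, 11, 14, 15, 16, 17, 18, 21, 23), so p = 10/29 ≈ 0.344828.
d = −(3/4) ln(1 − 4p/3) = −0.75 ln(1 − 0.459771) = −0.75 ln(0.540229)
  = −0.75 × (-0.615762) = 0.461822 substitutions/site.

0.462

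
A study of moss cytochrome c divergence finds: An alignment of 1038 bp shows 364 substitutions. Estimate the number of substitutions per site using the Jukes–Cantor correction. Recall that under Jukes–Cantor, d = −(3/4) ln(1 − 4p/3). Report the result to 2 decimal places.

p = 364/1038 ≈ 0.350674.
d = −(3/4) ln(1 − 4p/3) = −0.75 ln(1 − 0.467565) = −0.75 ln(0.532435)
  = −0.75 × (-0.630294) = 0.472721 substitutions/site.

0.47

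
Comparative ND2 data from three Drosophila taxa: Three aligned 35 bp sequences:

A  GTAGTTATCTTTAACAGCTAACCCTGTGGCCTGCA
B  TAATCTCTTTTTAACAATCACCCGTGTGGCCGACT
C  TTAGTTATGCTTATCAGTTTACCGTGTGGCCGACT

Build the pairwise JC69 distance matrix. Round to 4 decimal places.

d(A,B) = 0.5716, d(A,C) = 0.3597, d(B,C) = 0.4073

A–B: 14/35 sites differ → p = 0.4, d = −0.75 ln(1 − 0.533333) = 0.571605 ≈ 0.5716.
A–C: 10/35 sites differ → p ≈ 0.285714, d = −0.75 ln(1 − 0.380952) = 0.359679 ≈ 0.3597.
B–C: 11/35 sites differ → p ≈ 0.314286, d = −0.75 ln(1 − 0.419048) = 0.407315 ≈ 0.4073.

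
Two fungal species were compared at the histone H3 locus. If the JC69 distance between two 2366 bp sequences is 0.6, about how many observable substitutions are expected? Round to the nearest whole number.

Invert JC69: p = (3/4)(1 − e^(−4d/3)) = 0.75 × (1 − e^(-0.8)) = 0.75 × (1 − 0.449329) = 0.413003.
Expected differing sites = pL ≈ 0.413003 × 2366 = 977.165098 ≈ 977.

977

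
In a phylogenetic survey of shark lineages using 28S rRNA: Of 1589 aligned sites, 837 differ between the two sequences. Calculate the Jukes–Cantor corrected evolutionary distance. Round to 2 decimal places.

0.91

p = 837/1589 ≈ 0.526746.
d = −(3/4) ln(1 − 4p/3) = −0.75 ln(1 − 0.702328) = −0.75 ln(0.297672)
  = −0.75 × (-1.211763) = 0.908822 substitutions/site.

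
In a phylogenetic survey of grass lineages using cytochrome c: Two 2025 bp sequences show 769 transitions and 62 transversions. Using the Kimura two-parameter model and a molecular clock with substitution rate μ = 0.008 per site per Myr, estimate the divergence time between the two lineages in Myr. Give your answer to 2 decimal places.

P = 769/2025 ≈ 0.379753 and Q = 62/2025 ≈ 0.030617.
Under the Kimura two-parameter model, d = −½ ln(1 − 2P − Q) − ¼ ln(1 − 2Q).
1 − 2P − Q = 0.209877, giving −½ ln(0.209877) = 0.780617.
1 − 2Q = 0.938766, giving −¼ ln(0.938766) = 0.015797.
d = 0.780617 + 0.015797 = 0.796414.
Under a molecular clock d = 2μt, so t = d/(2μ) = 0.796414 / (2 × 0.008) = 49.78 Myr.

49.78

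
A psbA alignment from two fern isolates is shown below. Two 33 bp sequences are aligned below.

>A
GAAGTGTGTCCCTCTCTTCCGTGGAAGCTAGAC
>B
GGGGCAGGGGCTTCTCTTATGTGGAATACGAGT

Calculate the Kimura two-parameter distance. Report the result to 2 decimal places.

1.06

Of 33 sites, 11 differences are transitions and 6 are transversions, so P = 11/33 ≈ 0.333333 and Q = 6/33 ≈ 0.181818.
Under the Kimura two-parameter model, d = −½ ln(1 − 2P − Q) − ¼ ln(1 − 2Q).
1 − 2P − Q = 0.151516, giving −½ ln(0.151516) = 0.943532.
1 − 2Q = 0.636364, giving −¼ ln(0.636364) = 0.112996.
d = 0.943532 + 0.112996 = 1.056528.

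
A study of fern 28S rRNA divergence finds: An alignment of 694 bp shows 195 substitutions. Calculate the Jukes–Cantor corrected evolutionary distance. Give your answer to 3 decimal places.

0.352

p = 195/694 ≈ 0.28098.
d = −(3/4) ln(1 − 4p/3) = −0.75 ln(1 − 0.37464) = −0.75 ln(0.62536)
  = −0.75 × (-0.469428) = 0.352071 substitutions/site.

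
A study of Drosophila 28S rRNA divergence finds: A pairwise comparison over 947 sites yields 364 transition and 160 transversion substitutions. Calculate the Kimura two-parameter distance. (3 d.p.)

P = 364/947 ≈ 0.384372 and Q = 160/947 ≈ 0.168955.
Under the Kimura two-parameter model, d = −½ ln(1 − 2P − Q) − ¼ ln(1 − 2Q).
1 − 2P − Q = 0.062301, giving −½ ln(0.062301) = 1.387889.
1 − 2Q = 0.66209, giving −¼ ln(0.66209) = 0.103088.
d = 1.387889 + 0.103088 = 1.490977.

1.491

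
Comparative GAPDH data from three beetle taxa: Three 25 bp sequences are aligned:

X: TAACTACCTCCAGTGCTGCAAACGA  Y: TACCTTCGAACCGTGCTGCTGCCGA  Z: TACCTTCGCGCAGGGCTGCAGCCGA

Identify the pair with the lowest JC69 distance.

Y and Z

X–Y: 9/25 differ, p = 0.360, d = 0.490.
X–Z: 8/25 differ, p = 0.320, d = 0.417.
Y–Z: 5/25 differ, p = 0.200, d = 0.233.
The smallest distance is between Y and Z.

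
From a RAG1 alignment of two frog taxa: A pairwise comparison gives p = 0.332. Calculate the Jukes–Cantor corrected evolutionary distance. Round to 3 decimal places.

d = −(3/4) ln(1 − 4p/3) = −0.75 ln(1 − 0.442667) = −0.75 ln(0.557333)
  = −0.75 × (-0.584592) = 0.438444 substitutions/site.

0.438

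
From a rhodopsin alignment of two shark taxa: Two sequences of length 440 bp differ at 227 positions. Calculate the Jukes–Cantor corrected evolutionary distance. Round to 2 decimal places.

0.87

p = 227/440 ≈ 0.515909.
d = −(3/4) ln(1 − 4p/3) = −0.75 ln(1 − 0.687879) = −0.75 ln(0.312121)
  = −0.75 × (-1.164364) = 0.873273 substitutions/site.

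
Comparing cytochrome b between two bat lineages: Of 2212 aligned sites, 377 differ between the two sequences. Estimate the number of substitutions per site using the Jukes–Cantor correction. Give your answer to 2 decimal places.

p = 377/2212 ≈ 0.170434.
d = −(3/4) ln(1 − 4p/3) = −0.75 ln(1 − 0.227245) = −0.75 ln(0.772755)
  = −0.75 × (-0.257793) = 0.193345 substitutions/site.

0.19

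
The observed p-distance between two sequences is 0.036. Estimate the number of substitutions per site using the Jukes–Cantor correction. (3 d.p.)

0.037

d = −(3/4) ln(1 − 4p/3) = −0.75 ln(1 − 0.048) = −0.75 ln(0.952)
  = −0.75 × (-0.049190) = 0.036893 substitutions/site.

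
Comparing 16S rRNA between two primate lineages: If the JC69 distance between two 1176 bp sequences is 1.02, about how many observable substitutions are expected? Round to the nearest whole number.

656

Invert JC69: p = (3/4)(1 − e^(−4d/3)) = 0.75 × (1 − e^(-1.36)) = 0.75 × (1 − 0.256661) = 0.557504.
Expected differing sites = pL ≈ 0.557504 × 1176 = 655.624704 ≈ 656.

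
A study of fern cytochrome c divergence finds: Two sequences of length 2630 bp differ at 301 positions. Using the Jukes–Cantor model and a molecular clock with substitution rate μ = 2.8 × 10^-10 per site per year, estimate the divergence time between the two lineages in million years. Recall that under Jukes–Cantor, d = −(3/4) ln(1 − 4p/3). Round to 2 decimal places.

221.76

p = 301/2630 ≈ 0.114449.
d = −(3/4) ln(1 − 4p/3) = −0.75 ln(1 − 0.152599) = −0.75 ln(0.847401)
  = −0.75 × (-0.165581) = 0.124186 substitutions/site.
Under a molecular clock d = 2μt, so t = d/(2μ) = 0.124186 / (2 × 2.8 × 10^-10) = 221.76 million years.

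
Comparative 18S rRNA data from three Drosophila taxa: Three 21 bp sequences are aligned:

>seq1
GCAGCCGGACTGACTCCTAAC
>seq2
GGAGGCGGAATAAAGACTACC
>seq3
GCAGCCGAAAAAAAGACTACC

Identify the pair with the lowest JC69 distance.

seq1–seq2: 8/21 differ, p = 0.381, d = 0.532.
seq1–seq3: 8/21 differ, p = 0.381, d = 0.532.
seq2–seq3: 4/21 differ, p = 0.190, d = 0.220.
The smallest distance is between seq2 and seq3.

seq2 and seq3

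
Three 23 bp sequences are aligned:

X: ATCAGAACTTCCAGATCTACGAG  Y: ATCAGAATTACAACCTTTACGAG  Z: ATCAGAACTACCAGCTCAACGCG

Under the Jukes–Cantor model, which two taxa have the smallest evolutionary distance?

X–Y: 6/23 differ, p = 0.261, d = 0.321.
X–Z: 4/23 differ, p = 0.174, d = 0.198.
Y–Z: 6/23 differ, p = 0.261, d = 0.321.
The smallest distance is between X and Z.

X and Z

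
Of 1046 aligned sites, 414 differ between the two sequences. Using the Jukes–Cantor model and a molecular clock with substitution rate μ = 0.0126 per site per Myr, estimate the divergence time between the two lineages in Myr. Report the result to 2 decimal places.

p = 414/1046 ≈ 0.395793.
d = −(3/4) ln(1 − 4p/3) = −0.75 ln(1 − 0.527724) = −0.75 ln(0.472276)
  = −0.75 × (-0.750192) = 0.562644 substitutions/site.
Under a molecular clock d = 2μt, so t = d/(2μ) = 0.562644 / (2 × 0.0126) = 22.33 Myr.

22.33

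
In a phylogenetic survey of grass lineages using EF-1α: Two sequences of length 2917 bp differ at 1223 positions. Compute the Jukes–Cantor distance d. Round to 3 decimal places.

0.614

p = 1223/2917 ≈ 0.419266.
d = −(3/4) ln(1 − 4p/3) = −0.75 ln(1 − 0.559021) = −0.75 ln(0.440979)
  = −0.75 × (-0.818758) = 0.614069 substitutions/site.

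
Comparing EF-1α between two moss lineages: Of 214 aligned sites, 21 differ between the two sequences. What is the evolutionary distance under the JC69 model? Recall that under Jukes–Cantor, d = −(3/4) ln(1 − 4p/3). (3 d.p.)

p = 21/214 ≈ 0.098131.
d = −(3/4) ln(1 − 4p/3) = −0.75 ln(1 − 0.130841) = −0.75 ln(0.869159)
  = −0.75 × (-0.140229) = 0.105172 substitutions/site.

0.105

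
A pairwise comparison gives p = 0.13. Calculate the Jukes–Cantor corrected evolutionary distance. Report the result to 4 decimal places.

0.1428

d = −(3/4) ln(1 − 4p/3) = −0.75 ln(1 − 0.173333) = −0.75 ln(0.826667)
  = −0.75 × (-0.190353) = 0.142765 substitutions/site.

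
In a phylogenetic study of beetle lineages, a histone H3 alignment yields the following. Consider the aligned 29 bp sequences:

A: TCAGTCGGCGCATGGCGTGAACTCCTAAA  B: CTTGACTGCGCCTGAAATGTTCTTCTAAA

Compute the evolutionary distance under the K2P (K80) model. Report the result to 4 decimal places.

Of 29 sites, 5 differences are transitions and 7 are transversions, so P = 5/29 ≈ 0.172414 and Q = 7/29 ≈ 0.241379.
Under the Kimura two-parameter model, d = −½ ln(1 − 2P − Q) − ¼ ln(1 − 2Q).
1 − 2P − Q = 0.413793, giving −½ ln(0.413793) = 0.441195.
1 − 2Q = 0.517242, giving −¼ ln(0.517242) = 0.164811.
d = 0.441195 + 0.164811 = 0.606006.

0.6060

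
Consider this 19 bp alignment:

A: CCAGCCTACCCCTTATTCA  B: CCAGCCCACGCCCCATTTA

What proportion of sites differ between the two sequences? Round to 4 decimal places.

0.2632

The sequences differ at 5 of 19 positions (sites 7, 10, 13, 14, 18).
p = 5/19 = 0.263157… ≈ 0.2632 (to 4 d.p.).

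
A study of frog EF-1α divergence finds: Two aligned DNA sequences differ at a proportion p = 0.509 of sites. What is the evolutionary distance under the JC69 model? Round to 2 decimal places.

d = −(3/4) ln(1 − 4p/3) = −0.75 ln(1 − 0.678667) = −0.75 ln(0.321333)
  = −0.75 × (-1.135277) = 0.851458 substitutions/site.

0.85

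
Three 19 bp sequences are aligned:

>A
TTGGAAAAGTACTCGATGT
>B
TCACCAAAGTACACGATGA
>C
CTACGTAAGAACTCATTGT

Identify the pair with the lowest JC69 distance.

A–B: 6/19 differ, p = 0.316, d = 0.410.
A–C: 8/19 differ, p = 0.421, d = 0.618.
B–C: 9/19 differ, p = 0.474, d = 0.749.
The smallest distance is between A and B.

A and B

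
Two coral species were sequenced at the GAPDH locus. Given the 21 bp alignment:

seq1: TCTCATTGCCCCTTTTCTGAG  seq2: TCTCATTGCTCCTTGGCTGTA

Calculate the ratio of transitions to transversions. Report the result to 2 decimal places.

0.67

Transitions are A↔G and C↔T; transversions are all other mismatches.
Transitions: 2. Transversions: 3.
R = 2/3 = 0.666666… ≈ 0.67 (to 2 d.p.).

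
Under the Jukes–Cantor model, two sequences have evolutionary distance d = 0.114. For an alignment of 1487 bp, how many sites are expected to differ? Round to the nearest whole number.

Invert JC69: p = (3/4)(1 − e^(−4d/3)) = 0.75 × (1 − e^(-0.152)) = 0.75 × (1 − 0.858988) = 0.105759.
Expected differing sites = pL ≈ 0.105759 × 1487 = 157.263633 ≈ 157.

157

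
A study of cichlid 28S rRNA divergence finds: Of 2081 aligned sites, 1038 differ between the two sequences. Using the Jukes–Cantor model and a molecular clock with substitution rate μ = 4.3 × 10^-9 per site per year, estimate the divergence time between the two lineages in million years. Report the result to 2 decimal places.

p = 1038/2081 ≈ 0.498799.
d = −(3/4) ln(1 − 4p/3) = −0.75 ln(1 − 0.665065) = −0.75 ln(0.334935)
  = −0.75 × (-1.093819) = 0.820364 substitutions/site.
Under a molecular clock d = 2μt, so t = d/(2μ) = 0.820364 / (2 × 4.3 × 10^-9) = 95.39 million years.

95.39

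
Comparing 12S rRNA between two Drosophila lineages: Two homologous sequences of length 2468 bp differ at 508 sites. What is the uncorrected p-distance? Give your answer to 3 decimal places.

0.206

p = 508/2468 = 0.205834… ≈ 0.206 (to 3 d.p.).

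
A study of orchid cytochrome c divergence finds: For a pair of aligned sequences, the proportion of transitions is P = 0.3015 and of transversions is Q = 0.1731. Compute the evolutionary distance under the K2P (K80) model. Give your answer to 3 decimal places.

0.855

Under the Kimura two-parameter model, d = −½ ln(1 − 2P − Q) − ¼ ln(1 − 2Q).
1 − 2P − Q = 0.2239, giving −½ ln(0.2239) = 0.748278.
1 − 2Q = 0.6538, giving −¼ ln(0.6538) = 0.106238.
d = 0.748278 + 0.106238 = 0.854516.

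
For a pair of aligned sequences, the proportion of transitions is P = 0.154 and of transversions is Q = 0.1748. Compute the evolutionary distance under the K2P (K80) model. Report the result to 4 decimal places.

Under the Kimura two-parameter model, d = −½ ln(1 − 2P − Q) − ¼ ln(1 − 2Q).
1 − 2P − Q = 0.5172, giving −½ ln(0.5172) = 0.329663.
1 − 2Q = 0.6504, giving −¼ ln(0.6504) = 0.107542.
d = 0.329663 + 0.107542 = 0.437205.

0.4372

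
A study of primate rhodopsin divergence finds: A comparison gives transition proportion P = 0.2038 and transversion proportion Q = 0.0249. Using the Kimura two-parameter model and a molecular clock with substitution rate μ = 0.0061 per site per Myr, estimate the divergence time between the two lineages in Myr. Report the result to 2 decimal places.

Under the Kimura two-parameter model, d = −½ ln(1 − 2P − Q) − ¼ ln(1 − 2Q).
1 − 2P − Q = 0.5675, giving −½ ln(0.5675) = 0.283257.
1 − 2Q = 0.9502, giving −¼ ln(0.9502) = 0.012771.
d = 0.283257 + 0.012771 = 0.296028.
Under a molecular clock d = 2μt, so t = d/(2μ) = 0.296028 / (2 × 0.0061) = 24.26 Myr.

24.26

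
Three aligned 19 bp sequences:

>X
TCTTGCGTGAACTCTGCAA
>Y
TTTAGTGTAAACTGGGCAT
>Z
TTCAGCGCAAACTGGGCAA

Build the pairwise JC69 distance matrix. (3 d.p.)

d(X,Y) = 0.507, d(X,Z) = 0.507, d(Y,Z) = 0.247

X–Y: 7/19 sites differ → p ≈ 0.368421, d = −0.75 ln(1 − 0.491228) = 0.506816 ≈ 0.507.
X–Z: 7/19 sites differ → p ≈ 0.368421, d = −0.75 ln(1 − 0.491228) = 0.506816 ≈ 0.507.
Y–Z: 4/19 sites differ → p ≈ 0.210526, d = −0.75 ln(1 − 0.280701) = 0.247109 ≈ 0.247.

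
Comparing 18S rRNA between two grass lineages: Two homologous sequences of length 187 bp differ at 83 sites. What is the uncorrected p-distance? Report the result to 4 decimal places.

p = 83/187 = 0.443850… ≈ 0.4439 (to 4 d.p.).

0.4439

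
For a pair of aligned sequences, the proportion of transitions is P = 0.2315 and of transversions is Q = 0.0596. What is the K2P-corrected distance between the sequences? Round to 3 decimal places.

Under the Kimura two-parameter model, d = −½ ln(1 − 2P − Q) − ¼ ln(1 − 2Q).
1 − 2P − Q = 0.4774, giving −½ ln(0.4774) = 0.369700.
1 − 2Q = 0.8808, giving −¼ ln(0.8808) = 0.031731.
d = 0.369700 + 0.031731 = 0.401431.

0.401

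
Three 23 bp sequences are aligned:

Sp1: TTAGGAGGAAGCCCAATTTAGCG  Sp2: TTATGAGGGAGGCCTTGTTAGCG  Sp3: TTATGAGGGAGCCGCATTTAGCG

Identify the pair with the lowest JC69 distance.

Sp1–Sp2: 6/23 differ, p = 0.261, d = 0.321.
Sp1–Sp3: 4/23 differ, p = 0.174, d = 0.198.
Sp2–Sp3: 5/23 differ, p = 0.217, d = 0.257.
The smallest distance is between Sp1 and Sp3.

Sp1 and Sp3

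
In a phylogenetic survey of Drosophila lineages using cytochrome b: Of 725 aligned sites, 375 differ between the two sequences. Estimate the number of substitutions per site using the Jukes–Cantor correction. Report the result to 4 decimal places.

p = 375/725 ≈ 0.517241.
d = −(3/4) ln(1 − 4p/3) = −0.75 ln(1 − 0.689655) = −0.75 ln(0.310345)
  = −0.75 × (-1.170071) = 0.877553 substitutions/site.

0.8776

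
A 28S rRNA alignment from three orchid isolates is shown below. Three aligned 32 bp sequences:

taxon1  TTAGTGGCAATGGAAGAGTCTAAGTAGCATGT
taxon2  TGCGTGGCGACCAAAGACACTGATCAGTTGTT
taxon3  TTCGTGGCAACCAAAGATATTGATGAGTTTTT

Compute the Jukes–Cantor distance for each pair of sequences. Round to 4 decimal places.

d(taxon1,taxon2) = 0.7356, d(taxon1,taxon3) = 0.5851, d(taxon2,taxon3) = 0.2158

taxon1–taxon2: 15/32 sites differ → p = 0.46875, d = −0.75 ln(1 − 0.625) = 0.735622 ≈ 0.7356.
taxon1–taxon3: 13/32 sites differ → p = 0.40625, d = −0.75 ln(1 − 0.541667) = 0.585119 ≈ 0.5851.
taxon2–taxon3: 6/32 sites differ → p = 0.1875, d = −0.75 ln(1 − 0.25) = 0.215762 ≈ 0.2158.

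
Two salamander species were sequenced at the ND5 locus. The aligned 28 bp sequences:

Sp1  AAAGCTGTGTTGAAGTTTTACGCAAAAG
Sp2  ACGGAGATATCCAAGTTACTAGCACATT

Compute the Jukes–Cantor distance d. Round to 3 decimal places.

0.940

The sequences differ at 15 of 28 sites, so p = 15/28 ≈ 0.535714.
d = −(3/4) ln(1 − 4p/3) = −0.75 ln(1 − 0.714285) = −0.75 ln(0.285715)
  = −0.75 × (-1.252760) = 0.939570 substitutions/site.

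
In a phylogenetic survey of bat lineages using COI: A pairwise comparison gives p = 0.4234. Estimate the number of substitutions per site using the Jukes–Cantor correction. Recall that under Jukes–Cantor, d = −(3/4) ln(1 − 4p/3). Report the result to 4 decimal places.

d = −(3/4) ln(1 − 4p/3) = −0.75 ln(1 − 0.564533) = −0.75 ln(0.435467)
  = −0.75 × (-0.831336) = 0.623502 substitutions/site.

0.6235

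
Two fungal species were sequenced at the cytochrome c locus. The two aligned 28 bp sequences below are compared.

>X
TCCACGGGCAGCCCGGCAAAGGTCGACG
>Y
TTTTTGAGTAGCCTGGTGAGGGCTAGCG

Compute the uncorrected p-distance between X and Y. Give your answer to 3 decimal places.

0.500

The sequences differ at 14 of 28 positions.
p = 14/28 = 0.500.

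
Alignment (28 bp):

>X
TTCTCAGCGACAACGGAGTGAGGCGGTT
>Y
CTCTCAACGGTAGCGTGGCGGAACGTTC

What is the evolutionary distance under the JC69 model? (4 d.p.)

The sequences differ at 13 of 28 sites, so p = 13/28 ≈ 0.464286.
d = −(3/4) ln(1 − 4p/3) = −0.75 ln(1 − 0.619048) = −0.75 ln(0.380952)
  = −0.75 × (-0.965082) = 0.723812 substitutions/site.

0.7238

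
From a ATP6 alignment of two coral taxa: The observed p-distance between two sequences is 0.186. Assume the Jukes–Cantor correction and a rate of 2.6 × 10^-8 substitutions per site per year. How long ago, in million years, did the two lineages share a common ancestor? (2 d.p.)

4.11

d = −(3/4) ln(1 − 4p/3) = −0.75 ln(1 − 0.248) = −0.75 ln(0.752)
  = −0.75 × (-0.285019) = 0.213764 substitutions/site.
Under a molecular clock d = 2μt, so t = d/(2μ) = 0.213764 / (2 × 2.6 × 10^-8) = 4.11 million years.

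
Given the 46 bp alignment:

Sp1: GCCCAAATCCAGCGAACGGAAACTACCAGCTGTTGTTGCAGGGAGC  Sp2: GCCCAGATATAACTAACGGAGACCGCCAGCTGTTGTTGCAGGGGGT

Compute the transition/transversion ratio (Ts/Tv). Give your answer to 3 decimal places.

Transitions are A↔G and C↔T; transversions are all other mismatches.
Transitions: 8. Transversions: 2.
R = 8/2 = 4.000.

4.000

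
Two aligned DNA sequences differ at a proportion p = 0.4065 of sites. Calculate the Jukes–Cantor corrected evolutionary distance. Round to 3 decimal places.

d = −(3/4) ln(1 − 4p/3) = −0.75 ln(1 − 0.542) = −0.75 ln(0.458)
  = −0.75 × (-0.780886) = 0.585665 substitutions/site.

0.586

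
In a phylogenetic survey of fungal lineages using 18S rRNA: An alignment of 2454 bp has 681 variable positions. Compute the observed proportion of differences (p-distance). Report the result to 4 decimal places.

0.2775

p = 681/2454 = 0.277506… ≈ 0.2775 (to 4 d.p.).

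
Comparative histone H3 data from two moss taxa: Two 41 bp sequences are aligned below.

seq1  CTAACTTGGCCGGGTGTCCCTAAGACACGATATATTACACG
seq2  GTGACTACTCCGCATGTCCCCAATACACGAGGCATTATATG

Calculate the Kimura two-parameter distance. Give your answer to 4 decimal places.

0.4634

Of 41 sites, 7 differences are transitions and 7 are transversions, so P = 7/41 ≈ 0.170732 and Q = 7/41 ≈ 0.170732.
Under the Kimura two-parameter model, d = −½ ln(1 − 2P − Q) − ¼ ln(1 − 2Q).
1 − 2P − Q = 0.487804, giving −½ ln(0.487804) = 0.358921.
1 − 2Q = 0.658536, giving −¼ ln(0.658536) = 0.104434.
d = 0.358921 + 0.104434 = 0.463355.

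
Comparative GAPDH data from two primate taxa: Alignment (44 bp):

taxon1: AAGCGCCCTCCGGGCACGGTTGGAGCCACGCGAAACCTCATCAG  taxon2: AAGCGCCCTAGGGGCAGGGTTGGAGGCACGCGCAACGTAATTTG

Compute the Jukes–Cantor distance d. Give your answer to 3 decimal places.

The sequences differ at 9 of 44 sites (10, 11, 17, 26, 33, 37, 39, 42, 43), so p = 9/44 ≈ 0.204545.
d = −(3/4) ln(1 − 4p/3) = −0.75 ln(1 − 0.272727) = −0.75 ln(0.727273)
  = −0.75 × (-0.318453) = 0.238840 substitutions/site.

0.239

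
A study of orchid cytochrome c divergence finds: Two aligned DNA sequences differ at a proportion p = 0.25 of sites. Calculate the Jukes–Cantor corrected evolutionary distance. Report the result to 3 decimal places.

0.304

d = −(3/4) ln(1 − 4p/3) = −0.75 ln(1 − 0.333333) = −0.75 ln(0.666667)
  = −0.75 × (-0.405465) = 0.304099 substitutions/site.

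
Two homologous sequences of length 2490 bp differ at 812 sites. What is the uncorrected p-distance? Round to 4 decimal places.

0.3261

p = 812/2490 = 0.326104… ≈ 0.3261 (to 4 d.p.).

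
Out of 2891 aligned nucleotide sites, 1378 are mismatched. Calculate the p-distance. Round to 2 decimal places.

0.48

p = 1378/2891 = 0.476651… ≈ 0.48 (to 2 d.p.).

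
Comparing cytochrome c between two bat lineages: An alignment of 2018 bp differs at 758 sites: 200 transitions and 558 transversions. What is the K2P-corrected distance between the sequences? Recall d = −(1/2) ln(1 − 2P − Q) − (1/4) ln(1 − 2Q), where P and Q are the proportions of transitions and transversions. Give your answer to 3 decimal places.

0.523

P = 200/2018 ≈ 0.099108 and Q = 558/2018 ≈ 0.276511.
Under the Kimura two-parameter model, d = −½ ln(1 − 2P − Q) − ¼ ln(1 − 2Q).
1 − 2P − Q = 0.525273, giving −½ ln(0.525273) = 0.321919.
1 − 2Q = 0.446978, giving −¼ ln(0.446978) = 0.201311.
d = 0.321919 + 0.201311 = 0.523230.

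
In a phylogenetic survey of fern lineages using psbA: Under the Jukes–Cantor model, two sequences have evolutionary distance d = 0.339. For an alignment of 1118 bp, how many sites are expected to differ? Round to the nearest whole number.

305

Invert JC69: p = (3/4)(1 − e^(−4d/3)) = 0.75 × (1 − e^(-0.452)) = 0.75 × (1 − 0.636354) = 0.272735.
Expected differing sites = pL ≈ 0.272735 × 1118 = 304.91773 ≈ 305.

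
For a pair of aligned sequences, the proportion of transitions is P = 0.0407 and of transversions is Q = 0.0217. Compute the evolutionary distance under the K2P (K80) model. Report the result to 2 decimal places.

Under the Kimura two-parameter model, d = −½ ln(1 − 2P − Q) − ¼ ln(1 − 2Q).
1 − 2P − Q = 0.8969, giving −½ ln(0.8969) = 0.054405.
1 − 2Q = 0.9566, giving −¼ ln(0.9566) = 0.011092.
d = 0.054405 + 0.011092 = 0.065497.

0.07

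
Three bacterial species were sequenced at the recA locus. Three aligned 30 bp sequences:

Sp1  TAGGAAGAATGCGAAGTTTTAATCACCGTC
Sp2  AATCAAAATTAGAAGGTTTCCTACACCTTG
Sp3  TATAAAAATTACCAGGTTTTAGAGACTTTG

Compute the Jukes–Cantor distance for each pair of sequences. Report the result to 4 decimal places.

Sp1–Sp2: 15/30 sites differ → p = 0.5, d = −0.75 ln(1 − 0.666667) = 0.823960 ≈ 0.8240.
Sp1–Sp3: 13/30 sites differ → p ≈ 0.433333, d = −0.75 ln(1 − 0.577777) = 0.646666 ≈ 0.6467.
Sp2–Sp3: 9/30 sites differ → p = 0.3, d = −0.75 ln(1 − 0.4) = 0.383119 ≈ 0.3831.

d(Sp1,Sp2) = 0.8240, d(Sp1,Sp3) = 0.6467, d(Sp2,Sp3) = 0.3831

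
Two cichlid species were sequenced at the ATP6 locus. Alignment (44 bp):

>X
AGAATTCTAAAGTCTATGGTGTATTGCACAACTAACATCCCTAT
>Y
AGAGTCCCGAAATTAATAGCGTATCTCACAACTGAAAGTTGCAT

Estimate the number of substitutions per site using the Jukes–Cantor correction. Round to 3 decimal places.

The sequences differ at 18 of 44 sites, so p = 18/44 ≈ 0.409091.
d = −(3/4) ln(1 − 4p/3) = −0.75 ln(1 − 0.545455) = −0.75 ln(0.454545)
  = −0.75 × (-0.788458) = 0.591344 substitutions/site.

0.591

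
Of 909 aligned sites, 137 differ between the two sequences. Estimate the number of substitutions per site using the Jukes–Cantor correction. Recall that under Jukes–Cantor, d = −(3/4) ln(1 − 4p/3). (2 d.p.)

0.17

p = 137/909 ≈ 0.150715.
d = −(3/4) ln(1 − 4p/3) = −0.75 ln(1 − 0.200953) = −0.75 ln(0.799047)
  = −0.75 × (-0.224336) = 0.168252 substitutions/site.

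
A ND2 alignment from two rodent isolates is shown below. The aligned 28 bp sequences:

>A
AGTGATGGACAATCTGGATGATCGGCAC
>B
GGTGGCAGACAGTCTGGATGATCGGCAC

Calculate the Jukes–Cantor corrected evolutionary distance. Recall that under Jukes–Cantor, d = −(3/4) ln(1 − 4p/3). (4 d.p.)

0.2040

The sequences differ at 5 of 28 sites (1, 5, 6, 7, 12), so p = 5/28 ≈ 0.178571.
d = −(3/4) ln(1 − 4p/3) = −0.75 ln(1 − 0.238095) = −0.75 ln(0.761905)
  = −0.75 × (-0.271933) = 0.203950 substitutions/site.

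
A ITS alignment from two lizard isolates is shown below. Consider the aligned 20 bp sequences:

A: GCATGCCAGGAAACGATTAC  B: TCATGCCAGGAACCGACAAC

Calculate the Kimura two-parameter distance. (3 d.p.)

Of 20 sites, 1 differences are transitions and 3 are transversions, so P = 1/20 = 0.05 and Q = 3/20 = 0.15.
Under the Kimura two-parameter model, d = −½ ln(1 − 2P − Q) − ¼ ln(1 − 2Q).
1 − 2P − Q = 0.75, giving −½ ln(0.75) = 0.143841.
1 − 2Q = 0.7, giving −¼ ln(0.7) = 0.089169.
d = 0.143841 + 0.089169 = 0.233010.

0.233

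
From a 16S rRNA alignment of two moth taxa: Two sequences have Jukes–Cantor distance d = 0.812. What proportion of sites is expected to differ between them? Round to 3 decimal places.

p = (3/4)(1 − e^(−4d/3)) = 0.75 × (1 − e^(-1.082667)) = 0.75 × (1 − 0.338691) = 0.495982.

0.496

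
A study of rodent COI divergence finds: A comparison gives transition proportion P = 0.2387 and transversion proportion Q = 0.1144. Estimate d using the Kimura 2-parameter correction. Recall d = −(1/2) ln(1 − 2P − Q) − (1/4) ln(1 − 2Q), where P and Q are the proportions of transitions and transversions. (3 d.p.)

0.513

Under the Kimura two-parameter model, d = −½ ln(1 − 2P − Q) − ¼ ln(1 − 2Q).
1 − 2P − Q = 0.4082, giving −½ ln(0.4082) = 0.447999.
1 − 2Q = 0.7712, giving −¼ ln(0.7712) = 0.064952.
d = 0.447999 + 0.064952 = 0.512951.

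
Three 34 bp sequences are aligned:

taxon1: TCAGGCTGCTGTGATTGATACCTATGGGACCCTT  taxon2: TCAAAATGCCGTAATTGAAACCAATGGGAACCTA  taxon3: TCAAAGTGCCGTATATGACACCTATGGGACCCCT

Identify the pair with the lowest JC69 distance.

taxon1–taxon2: 9/34 differ, p = 0.265, d = 0.326.
taxon1–taxon3: 9/34 differ, p = 0.265, d = 0.326.
taxon2–taxon3: 8/34 differ, p = 0.235, d = 0.282.
The smallest distance is between taxon2 and taxon3.

taxon2 and taxon3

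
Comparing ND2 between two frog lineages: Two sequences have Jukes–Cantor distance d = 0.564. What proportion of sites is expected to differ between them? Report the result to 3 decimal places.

0.396

p = (3/4)(1 − e^(−4d/3)) = 0.75 × (1 − e^(-0.752)) = 0.75 × (1 − 0.471423) = 0.396433.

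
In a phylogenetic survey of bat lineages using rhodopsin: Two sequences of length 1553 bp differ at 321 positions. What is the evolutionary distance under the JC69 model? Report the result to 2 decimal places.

0.24

p = 321/1553 ≈ 0.206697.
d = −(3/4) ln(1 − 4p/3) = −0.75 ln(1 − 0.275596) = −0.75 ln(0.724404)
  = −0.75 × (-0.322406) = 0.241805 substitutions/site.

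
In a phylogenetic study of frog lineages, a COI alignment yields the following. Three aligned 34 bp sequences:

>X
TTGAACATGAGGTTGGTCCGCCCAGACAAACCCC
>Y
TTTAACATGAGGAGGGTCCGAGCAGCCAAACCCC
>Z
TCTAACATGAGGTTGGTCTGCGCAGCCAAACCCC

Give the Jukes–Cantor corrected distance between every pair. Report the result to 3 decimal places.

X–Y: 6/34 sites differ → p ≈ 0.176471, d = −0.75 ln(1 − 0.235295) = 0.201199 ≈ 0.201.
X–Z: 5/34 sites differ → p ≈ 0.147059, d = −0.75 ln(1 − 0.196079) = 0.163691 ≈ 0.164.
Y–Z: 5/34 sites differ → p ≈ 0.147059, d = −0.75 ln(1 − 0.196079) = 0.163691 ≈ 0.164.

d(X,Y) = 0.201, d(X,Z) = 0.164, d(Y,Z) = 0.164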